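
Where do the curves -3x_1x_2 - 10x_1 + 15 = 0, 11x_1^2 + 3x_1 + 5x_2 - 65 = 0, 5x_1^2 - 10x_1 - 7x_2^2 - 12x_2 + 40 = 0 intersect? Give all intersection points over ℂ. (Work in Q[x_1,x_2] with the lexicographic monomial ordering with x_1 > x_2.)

{(-3, -5)}

Compute a lex Gröbner basis by Buchberger's algorithm.
f_1 = -3x_1x_2 - 10x_1 + 15, LT = x_1x_2.
f_2 = 11x_1^2 + 3x_1 + 5x_2 - 65, LT = x_1^2.
f_3 = 5x_1^2 - 10x_1 - 7x_2^2 - 12x_2 + 40, LT = x_1^2.

S(f_1,f_2): lcm = x_1^2x_2. S = 10/3x_1^2 - 3/11x_1x_2 - 5x_1 - 5/11x_2^2 + 65/11x_2.
  leading term x_1^2: subtract (10/33)·f_2 from 10/3x_1^2 - 3/11x_1x_2 - 5x_1 - 5/11x_2^2 + 65/11x_2 → -3/11x_1x_2 - 65/11x_1 - 5/11x_2^2 + 145/33x_2 + 650/33
  leading term x_1x_2: subtract (1/11)·f_1 from -3/11x_1x_2 - 65/11x_1 - 5/11x_2^2 + 145/33x_2 + 650/33 → -5x_1 - 5/11x_2^2 + 145/33x_2 + 55/3
  leading term x_1: no divisor's leading term divides it; move -5x_1 to the remainder.
  leading term x_2^2: no divisor's leading term divides it; move -5/11x_2^2 to the remainder.
  leading term x_2: no divisor's leading term divides it; move 145/33x_2 to the remainder.
  leading term 1: no divisor's leading term divides it; move 55/3 to the remainder.
  remainder -5x_1 - 5/11x_2^2 + 145/33x_2 + 55/3 ≠ 0; add h_4 = -5x_1 - 5/11x_2^2 + 145/33x_2 + 55/3 to the basis.

S(f_1,f_3): lcm = x_1^2x_2. S = 10/3x_1^2 + 2x_1x_2 - 5x_1 + 7/5x_2^3 + 12/5x_2^2 - 8x_2.
  leading term x_1^2: subtract (10/33)·f_2 from 10/3x_1^2 + 2x_1x_2 - 5x_1 + 7/5x_2^3 + 12/5x_2^2 - 8x_2 → 2x_1x_2 - 65/11x_1 + 7/5x_2^3 + 12/5x_2^2 - 314/33x_2 + 650/33
  leading term x_1x_2: subtract (-2/3)·f_1 from 2x_1x_2 - 65/11x_1 + 7/5x_2^3 + 12/5x_2^2 - 314/33x_2 + 650/33 → -415/33x_1 + 7/5x_2^3 + 12/5x_2^2 - 314/33x_2 + 980/33
  leading term x_1: subtract (83/33)·h_4 from -415/33x_1 + 7/5x_2^3 + 12/5x_2^2 - 314/33x_2 + 980/33 → 7/5x_2^3 + 6431/1815x_2^2 - 22397/1089x_2 - 1625/99
  leading term x_2^3: no divisor's leading term divides it; move 7/5x_2^3 to the remainder.
  leading term x_2^2: no divisor's leading term divides it; move 6431/1815x_2^2 to the remainder.
  leading term x_2: no divisor's leading term divides it; move -22397/1089x_2 to the remainder.
  leading term 1: no divisor's leading term divides it; move -1625/99 to the remainder.
  remainder 7/5x_2^3 + 6431/1815x_2^2 - 22397/1089x_2 - 1625/99 ≠ 0; add h_5 = 7/5x_2^3 + 6431/1815x_2^2 - 22397/1089x_2 - 1625/99 to the basis.

S(f_2,f_3): lcm = x_1^2. S = 25/11x_1 + 7/5x_2^2 + 157/55x_2 - 153/11.
  leading term x_1: subtract (-5/11)·h_4 from 25/11x_1 + 7/5x_2^2 + 157/55x_2 - 153/11 → 722/605x_2^2 + 8806/1815x_2 - 184/33
  leading term x_2^2: no divisor's leading term divides it; move 722/605x_2^2 to the remainder.
  leading term x_2: no divisor's leading term divides it; move 8806/1815x_2 to the remainder.
  leading term 1: no divisor's leading term divides it; move -184/33 to the remainder.
  remainder 722/605x_2^2 + 8806/1815x_2 - 184/33 ≠ 0; add h_6 = 722/605x_2^2 + 8806/1815x_2 - 184/33 to the basis.

S(f_1,h_4): lcm = x_1x_2. S = 10/3x_1 - 1/11x_2^3 + 29/33x_2^2 + 11/3x_2 - 5.
  leading term x_1: subtract (-2/3)·h_4 from 10/3x_1 - 1/11x_2^3 + 29/33x_2^2 + 11/3x_2 - 5 → -1/11x_2^3 + 19/33x_2^2 + 653/99x_2 + 65/9
  leading term x_2^3: subtract (-5/77)·h_5 from -1/11x_2^3 + 19/33x_2^2 + 653/99x_2 + 65/9 → 7508/9317x_2^2 + 441106/83853x_2 + 46930/7623
  leading term x_2^2: subtract (18770/27797)·h_6 from 7508/9317x_2^2 + 441106/83853x_2 + 46930/7623 → 496414/250173x_2 + 2482070/250173
  leading term x_2: no divisor's leading term divides it; move 496414/250173x_2 to the remainder.
  leading term 1: no divisor's leading term divides it; move 2482070/250173 to the remainder.
  remainder 496414/250173x_2 + 2482070/250173 ≠ 0; add h_7 = 496414/250173x_2 + 2482070/250173 to the basis.

The other S-polynomials (S(f_2,h_4), S(f_3,h_4), S(f_1,h_5), S(f_2,h_5), S(f_3,h_5), S(h_4,h_5), S(f_1,h_6), S(f_2,h_6), S(f_3,h_6), S(h_4,h_6), S(h_5,h_6), S(f_1,h_7), S(f_2,h_7), S(f_3,h_7), S(h_4,h_7), S(h_5,h_7), S(h_6,h_7)) all reduce to 0 modulo the current basis, so we have a Gröbner basis.
Inter-reduce: drop elements whose leading term is divisible by another's, tail-reduce, and make monic.
Reduced Gröbner basis: {x_1 + 3, x_2 + 5}.

A lex Gröbner basis eliminates variables successively. Here x_2 + 5 depends only on x_2, with roots {-5}; lifting each root through the earlier basis elements recovers the full solutions.
  x_2 = -5: the earlier basis element becomes x_1 + 3 = 0, giving x_1 = -3 — point (-3, -5).
Substituting each solution back into the original system confirms all equations vanish.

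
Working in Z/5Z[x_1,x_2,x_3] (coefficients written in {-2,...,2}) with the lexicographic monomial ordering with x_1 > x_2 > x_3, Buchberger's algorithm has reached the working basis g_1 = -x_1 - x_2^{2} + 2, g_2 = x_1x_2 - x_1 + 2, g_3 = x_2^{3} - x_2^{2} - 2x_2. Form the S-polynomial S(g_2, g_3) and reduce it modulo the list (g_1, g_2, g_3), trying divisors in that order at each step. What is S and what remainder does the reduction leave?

S(g_2, g_3) = 2x_1x_2 + 2x_2^{2}; remainder on division = 0.

lcm(LM(g_2), LM(g_3)) = x_1x_2^{3}.
S = (lcm/LT(g_2))·g_2 − (lcm/LT(g_3))·g_3 = 2x_1x_2 + 2x_2^{2}.
Reduce S modulo (g_1, g_2, g_3) in that order:
  leading term x_1x_2: subtract (-2x_2)·g_1 from 2x_1x_2 + 2x_2^{2} → -2x_2^{3} + 2x_2^{2} - x_2
  leading term x_2^{3}: subtract (-2)·g_3 from -2x_2^{3} + 2x_2^{2} - x_2 → 0
The remainder is 0, so this S-polynomial contributes no new basis element.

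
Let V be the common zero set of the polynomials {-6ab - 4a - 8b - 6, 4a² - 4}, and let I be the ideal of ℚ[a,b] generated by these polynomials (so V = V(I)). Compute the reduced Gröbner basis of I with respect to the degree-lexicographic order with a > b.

f_1 = -6ab - 4a - 8b - 6, LT = ab.
f_2 = 4a² - 4, LT = a².

S(f_1,f_2): lcm = a²b. S = ⅔a² + 4/3ab + a + b.
  leading term a²: subtract (⅙)·f_2 from ⅔a² + 4/3ab + a + b → 4/3ab + a + b + ⅔
  leading term ab: subtract (-2/9)·f_1 from 4/3ab + a + b + ⅔ → 1/9a - 7/9b - ⅔
  leading term a: no divisor's leading term divides it; move 1/9a to the remainder.
  leading term b: no divisor's leading term divides it; move -7/9b to the remainder.
  leading term 1: no divisor's leading term divides it; move -⅔ to the remainder.
  remainder 1/9a - 7/9b - ⅔ ≠ 0; add g_3 = 1/9a - 7/9b - ⅔ to the basis.

S(f_1,g_3): lcm = ab. S = 7b² + ⅔a + 22/3b + 1.
  leading term b²: no divisor's leading term divides it; move 7b² to the remainder.
  leading term a: subtract (6)·g_3 from ⅔a + 22/3b + 1 → 12b + 5
  leading term b: no divisor's leading term divides it; move 12b to the remainder.
  leading term 1: no divisor's leading term divides it; move 5 to the remainder.
  remainder 7b² + 12b + 5 ≠ 0; add g_4 = 7b² + 12b + 5 to the basis.

S(f_2,g_3): lcm = a². S = 7ab + 6a - 1.
  leading term ab: subtract (-7/6)·f_1 from 7ab + 6a - 1 → 4/3a - 28/3b - 8
  leading term a: subtract (12)·g_3 from 4/3a - 28/3b - 8 → 0
  remainder 0.

S(f_1,g_4): lcm = ab². S = -22/21ab + 4/3b² - 5/7a + b.
  leading term ab: subtract (11/63)·f_1 from -22/21ab + 4/3b² - 5/7a + b → 4/3b² - 1/63a + 151/63b + 22/21
  leading term b²: subtract (4/21)·g_4 from 4/3b² - 1/63a + 151/63b + 22/21 → -1/63a + 1/9b + 2/21
  leading term a: subtract (-1/7)·g_3 from -1/63a + 1/9b + 2/21 → 0
  remainder 0.

S(f_2,g_4): leading monomials are coprime, so the S-polynomial reduces to 0 (Buchberger's first criterion).
S(g_3,g_4): leading monomials are coprime, so the S-polynomial reduces to 0 (Buchberger's first criterion).
Every S-polynomial of the final basis reduces to 0, so we have a Gröbner basis.
Inter-reduce: drop elements whose leading term is divisible by another's, tail-reduce, and make monic.

G = {b² + 12/7b + 5/7, a - 7b - 6}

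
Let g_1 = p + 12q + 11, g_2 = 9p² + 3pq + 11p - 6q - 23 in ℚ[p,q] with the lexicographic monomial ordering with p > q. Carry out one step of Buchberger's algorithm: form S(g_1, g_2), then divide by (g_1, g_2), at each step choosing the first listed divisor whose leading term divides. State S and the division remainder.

lcm(LM(g_1), LM(g_2)) = p².
S = (lcm/LT(g_1))·g_1 − (lcm/LT(g_2))·g_2 = 35/3pq + 88/9p + ⅔q + 23/9.
Reduce S modulo (g_1, g_2) in that order:
  leading term pq: subtract (35/3q)·g_1 from 35/3pq + 88/9p + ⅔q + 23/9 → 88/9p - 140q² - 383/3q + 23/9
  leading term p: subtract (88/9)·g_1 from 88/9p - 140q² - 383/3q + 23/9 → -140q² - 245q - 105
  leading term q²: no divisor's leading term divides it; move -140q² to the remainder.
  leading term q: no divisor's leading term divides it; move -245q to the remainder.
  leading term 1: no divisor's leading term divides it; move -105 to the remainder.
The remainder -140q² - 245q - 105 is nonzero, so it would be added as the next basis element.

S(g_1, g_2) = 35/3pq + 88/9p + ⅔q + 23/9; remainder on division = -140q² - 245q - 105.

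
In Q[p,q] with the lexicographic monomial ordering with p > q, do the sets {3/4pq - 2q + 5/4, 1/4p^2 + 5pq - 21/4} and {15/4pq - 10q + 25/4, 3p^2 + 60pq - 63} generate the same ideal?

Equality of ideals is decidable: compute both reduced Gröbner bases (unique for the ordering) and check whether they agree.
Buchberger on the first generating set:
f_1 = 3/4pq - 2q + 5/4, LT = pq.
f_2 = 1/4p^2 + 5pq - 21/4, LT = p^2.

S(f_1,f_2): lcm = p^2q. S = -20pq^2 - 8/3pq + 5/3p + 21q.
  leading term pq^2: subtract (-80/3q)·f_1 from -20pq^2 - 8/3pq + 5/3p + 21q → -8/3pq + 5/3p - 160/3q^2 + 163/3q
  leading term pq: subtract (-32/9)·f_1 from -8/3pq + 5/3p - 160/3q^2 + 163/3q → 5/3p - 160/3q^2 + 425/9q + 40/9
  leading term p: no divisor's leading term divides it; move 5/3p to the remainder.
  leading term q^2: no divisor's leading term divides it; move -160/3q^2 to the remainder.
  leading term q: no divisor's leading term divides it; move 425/9q to the remainder.
  leading term 1: no divisor's leading term divides it; move 40/9 to the remainder.
  remainder 5/3p - 160/3q^2 + 425/9q + 40/9 ≠ 0; add g_3 = 5/3p - 160/3q^2 + 425/9q + 40/9 to the basis.

S(f_1,g_3): lcm = pq. S = 32q^3 - 85/3q^2 - 16/3q + 5/3.
  leading term q^3: no divisor's leading term divides it; move 32q^3 to the remainder.
  leading term q^2: no divisor's leading term divides it; move -85/3q^2 to the remainder.
  leading term q: no divisor's leading term divides it; move -16/3q to the remainder.
  leading term 1: no divisor's leading term divides it; move 5/3 to the remainder.
  remainder 32q^3 - 85/3q^2 - 16/3q + 5/3 ≠ 0; add g_4 = 32q^3 - 85/3q^2 - 16/3q + 5/3 to the basis.

The other S-polynomials (S(f_2,g_3), S(f_1,g_4), S(f_2,g_4), S(g_3,g_4)) all reduce to 0 modulo the current basis, so we have a Gröbner basis.
Inter-reduce: drop elements whose leading term is divisible by another's, tail-reduce, and make monic.
Reduced Gröbner basis: {p - 32q^2 + 85/3q + 8/3, q^3 - 85/96q^2 - 1/6q + 5/96}.

Buchberger on the second generating set:
h_1 = 15/4pq - 10q + 25/4, LT = pq.
h_2 = 3p^2 + 60pq - 63, LT = p^2.

S(h_1,h_2): lcm = p^2q. S = -20pq^2 - 8/3pq + 5/3p + 21q.
  leading term pq^2: subtract (-16/3q)·h_1 from -20pq^2 - 8/3pq + 5/3p + 21q → -8/3pq + 5/3p - 160/3q^2 + 163/3q
  leading term pq: subtract (-32/45)·h_1 from -8/3pq + 5/3p - 160/3q^2 + 163/3q → 5/3p - 160/3q^2 + 425/9q + 40/9
  leading term p: no divisor's leading term divides it; move 5/3p to the remainder.
  leading term q^2: no divisor's leading term divides it; move -160/3q^2 to the remainder.
  leading term q: no divisor's leading term divides it; move 425/9q to the remainder.
  leading term 1: no divisor's leading term divides it; move 40/9 to the remainder.
  remainder 5/3p - 160/3q^2 + 425/9q + 40/9 ≠ 0; add k_3 = 5/3p - 160/3q^2 + 425/9q + 40/9 to the basis.

S(h_1,k_3): lcm = pq. S = 32q^3 - 85/3q^2 - 16/3q + 5/3.
  leading term q^3: no divisor's leading term divides it; move 32q^3 to the remainder.
  leading term q^2: no divisor's leading term divides it; move -85/3q^2 to the remainder.
  leading term q: no divisor's leading term divides it; move -16/3q to the remainder.
  leading term 1: no divisor's leading term divides it; move 5/3 to the remainder.
  remainder 32q^3 - 85/3q^2 - 16/3q + 5/3 ≠ 0; add k_4 = 32q^3 - 85/3q^2 - 16/3q + 5/3 to the basis.

The other S-polynomials (S(h_2,k_3), S(h_1,k_4), S(h_2,k_4), S(k_3,k_4)) all reduce to 0 modulo the current basis, so we have a Gröbner basis.
Inter-reduce: drop elements whose leading term is divisible by another's, tail-reduce, and make monic.
Reduced Gröbner basis: {p - 32q^2 + 85/3q + 8/3, q^3 - 85/96q^2 - 1/6q + 5/96}.

Same reduced basis, so the two generating sets span the same ideal.

Yes, the ideals are equal.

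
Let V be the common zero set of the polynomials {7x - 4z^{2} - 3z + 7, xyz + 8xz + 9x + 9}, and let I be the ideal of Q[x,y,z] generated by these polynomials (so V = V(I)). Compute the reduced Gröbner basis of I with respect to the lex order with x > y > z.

G = {x - \tfrac{4}{7}z^{2} - \tfrac{3}{7}z + 1, yz^{3} + \tfrac{3}{4}yz^{2} - \tfrac{7}{4}yz + 8z^{3} + 15z^{2} - \tfrac{29}{4}z}

f_1 = 7x - 4z^{2} - 3z + 7, LT = x.
f_2 = xyz + 8xz + 9x + 9, LT = xyz.

S(f_1,f_2): lcm = xyz. S = -8xz - 9x - \tfrac{4}{7}yz^{3} - \tfrac{3}{7}yz^{2} + yz - 9.
  leading term xz: subtract (-\tfrac{8}{7}z)·f_1 from -8xz - 9x - \tfrac{4}{7}yz^{3} - \tfrac{3}{7}yz^{2} + yz - 9 → -9x - \tfrac{4}{7}yz^{3} - \tfrac{3}{7}yz^{2} + yz - \tfrac{32}{7}z^{3} - \tfrac{24}{7}z^{2} + 8z - 9
  leading term x: subtract (-\tfrac{9}{7})·f_1 from -9x - \tfrac{4}{7}yz^{3} - \tfrac{3}{7}yz^{2} + yz - \tfrac{32}{7}z^{3} - \tfrac{24}{7}z^{2} + 8z - 9 → -\tfrac{4}{7}yz^{3} - \tfrac{3}{7}yz^{2} + yz - \tfrac{32}{7}z^{3} - \tfrac{60}{7}z^{2} + \tfrac{29}{7}z
  leading term yz^{3}: no divisor's leading term divides it; move -\tfrac{4}{7}yz^{3} to the remainder.
  leading term yz^{2}: no divisor's leading term divides it; move -\tfrac{3}{7}yz^{2} to the remainder.
  leading term yz: no divisor's leading term divides it; move yz to the remainder.
  leading term z^{3}: no divisor's leading term divides it; move -\tfrac{32}{7}z^{3} to the remainder.
  leading term z^{2}: no divisor's leading term divides it; move -\tfrac{60}{7}z^{2} to the remainder.
  leading term z: no divisor's leading term divides it; move \tfrac{29}{7}z to the remainder.
  remainder -\tfrac{4}{7}yz^{3} - \tfrac{3}{7}yz^{2} + yz - \tfrac{32}{7}z^{3} - \tfrac{60}{7}z^{2} + \tfrac{29}{7}z ≠ 0; add g_3 = -\tfrac{4}{7}yz^{3} - \tfrac{3}{7}yz^{2} + yz - \tfrac{32}{7}z^{3} - \tfrac{60}{7}z^{2} + \tfrac{29}{7}z to the basis.

S(f_1,g_3): leading monomials are coprime, so the S-polynomial reduces to 0 (Buchberger's first criterion).
S(f_2,g_3): lcm = xyz^{3}. S = -\tfrac{3}{4}xyz^{2} + \tfrac{7}{4}xyz - 6xz^{2} + \tfrac{29}{4}xz + 9z^{2}.
  leading term xyz^{2}: subtract (-\tfrac{3}{28}yz^{2})·f_1 from -\tfrac{3}{4}xyz^{2} + \tfrac{7}{4}xyz - 6xz^{2} + \tfrac{29}{4}xz + 9z^{2} → \tfrac{7}{4}xyz - 6xz^{2} + \tfrac{29}{4}xz - \tfrac{3}{7}yz^{4} - \tfrac{9}{28}yz^{3} + \tfrac{3}{4}yz^{2} + 9z^{2}
  leading term xyz: subtract (\tfrac{1}{4}yz)·f_1 from \tfrac{7}{4}xyz - 6xz^{2} + \tfrac{29}{4}xz - \tfrac{3}{7}yz^{4} - \tfrac{9}{28}yz^{3} + \tfrac{3}{4}yz^{2} + 9z^{2} → -6xz^{2} + \tfrac{29}{4}xz - \tfrac{3}{7}yz^{4} + \tfrac{19}{28}yz^{3} + \tfrac{3}{2}yz^{2} - \tfrac{7}{4}yz + 9z^{2}
  leading term xz^{2}: subtract (-\tfrac{6}{7}z^{2})·f_1 from -6xz^{2} + \tfrac{29}{4}xz - \tfrac{3}{7}yz^{4} + \tfrac{19}{28}yz^{3} + \tfrac{3}{2}yz^{2} - \tfrac{7}{4}yz + 9z^{2} → \tfrac{29}{4}xz - \tfrac{3}{7}yz^{4} + \tfrac{19}{28}yz^{3} + \tfrac{3}{2}yz^{2} - \tfrac{7}{4}yz - \tfrac{24}{7}z^{4} - \tfrac{18}{7}z^{3} + 15z^{2}
  leading term xz: subtract (\tfrac{29}{28}z)·f_1 from \tfrac{29}{4}xz - \tfrac{3}{7}yz^{4} + \tfrac{19}{28}yz^{3} + \tfrac{3}{2}yz^{2} - \tfrac{7}{4}yz - \tfrac{24}{7}z^{4} - \tfrac{18}{7}z^{3} + 15z^{2} → -\tfrac{3}{7}yz^{4} + \tfrac{19}{28}yz^{3} + \tfrac{3}{2}yz^{2} - \tfrac{7}{4}yz - \tfrac{24}{7}z^{4} + \tfrac{11}{7}z^{3} + \tfrac{507}{28}z^{2} - \tfrac{29}{4}z
  leading term yz^{4}: subtract (\tfrac{3}{4}z)·g_3 from -\tfrac{3}{7}yz^{4} + \tfrac{19}{28}yz^{3} + \tfrac{3}{2}yz^{2} - \tfrac{7}{4}yz - \tfrac{24}{7}z^{4} + \tfrac{11}{7}z^{3} + \tfrac{507}{28}z^{2} - \tfrac{29}{4}z → yz^{3} + \tfrac{3}{4}yz^{2} - \tfrac{7}{4}yz + 8z^{3} + 15z^{2} - \tfrac{29}{4}z
  leading term yz^{3}: subtract (-\tfrac{7}{4})·g_3 from yz^{3} + \tfrac{3}{4}yz^{2} - \tfrac{7}{4}yz + 8z^{3} + 15z^{2} - \tfrac{29}{4}z → 0
  remainder 0.

Every S-polynomial of the final basis reduces to 0, so we have a Gröbner basis.
Inter-reduce: drop elements whose leading term is divisible by another's, tail-reduce, and make monic.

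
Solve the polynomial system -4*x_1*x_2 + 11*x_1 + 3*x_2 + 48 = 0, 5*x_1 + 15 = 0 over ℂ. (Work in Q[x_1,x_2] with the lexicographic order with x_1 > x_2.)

{(-3, -1)}

Compute a lex Gröbner basis by Buchberger's algorithm.
f_1 = -4*x_1*x_2 + 11*x_1 + 3*x_2 + 48, LT = x_1*x_2.
f_2 = 5*x_1 + 15, LT = x_1.

S(f_1,f_2): lcm = x_1*x_2. S = -11/4*x_1 - 15/4*x_2 - 12.
  leading term x_1: subtract (-11/20)·f_2 from -11/4*x_1 - 15/4*x_2 - 12 → -15/4*x_2 - 15/4
  leading term x_2: no divisor's leading term divides it; move -15/4*x_2 to the remainder.
  leading term 1: no divisor's leading term divides it; move -15/4 to the remainder.
  remainder -15/4*x_2 - 15/4 ≠ 0; add h_3 = -15/4*x_2 - 15/4 to the basis.

The other S-polynomials (S(f_1,h_3), S(f_2,h_3)) all reduce to 0 modulo the current basis, so we have a Gröbner basis.
Inter-reduce: drop elements whose leading term is divisible by another's, tail-reduce, and make monic.
Reduced Gröbner basis: {x_1 + 3, x_2 + 1}.

From the last basis element, x_2 + 1 = 0, so x_2 takes values in {-1}. Each choice, substituted upward through the basis, yields the corresponding point(s) of the solution set.
  x_2 = -1: the earlier basis element becomes x_1 + 3 = 0, giving x_1 = -3 — point (-3, -1).
Each listed point satisfies every original equation (direct substitution).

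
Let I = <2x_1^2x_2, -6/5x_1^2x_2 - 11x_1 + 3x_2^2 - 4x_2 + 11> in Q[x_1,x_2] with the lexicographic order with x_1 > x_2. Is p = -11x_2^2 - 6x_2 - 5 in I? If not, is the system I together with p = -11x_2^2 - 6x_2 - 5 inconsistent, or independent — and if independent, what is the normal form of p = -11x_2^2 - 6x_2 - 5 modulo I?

Adjoining -11x_2^2 - 6x_2 - 5 makes the ideal the whole ring: the system is inconsistent.

First compute the reduced Gröbner basis of I by Buchberger's algorithm.
f_1 = 2x_1^2x_2, LT = x_1^2x_2.
f_2 = -6/5x_1^2x_2 - 11x_1 + 3x_2^2 - 4x_2 + 11, LT = x_1^2x_2.

S(f_1,f_2): lcm = x_1^2x_2. S = -55/6x_1 + 5/2x_2^2 - 10/3x_2 + 55/6.
  reduce S modulo (f_1, f_2):
  remainder -55/6x_1 + 5/2x_2^2 - 10/3x_2 + 55/6 ≠ 0; add h_3 = -55/6x_1 + 5/2x_2^2 - 10/3x_2 + 55/6 to the basis.

S(f_1,h_3): lcm = x_1^2x_2. S = 3/11x_1x_2^3 - 4/11x_1x_2^2 + x_1x_2.
  reduce S modulo (f_1, f_2, h_3):
  remainder 9/121x_2^5 - 24/121x_2^4 + 82/121x_2^3 - 8/11x_2^2 + x_2 ≠ 0; add h_4 = 9/121x_2^5 - 24/121x_2^4 + 82/121x_2^3 - 8/11x_2^2 + x_2 to the basis.

The other S-polynomials (S(f_2,h_3), S(f_1,h_4), S(f_2,h_4), S(h_3,h_4)) all reduce to 0 modulo the current basis, so we have a Gröbner basis.
Inter-reduce: drop elements whose leading term is divisible by another's, tail-reduce, and make monic.
Reduced Gröbner basis: {x_1 - 3/11x_2^2 + 4/11x_2 - 1, x_2^5 - 8/3x_2^4 + 82/9x_2^3 - 88/9x_2^2 + 121/9x_2}.
Label its elements g_1 = x_1 - 3/11x_2^2 + 4/11x_2 - 1, g_2 = x_2^5 - 8/3x_2^4 + 82/9x_2^3 - 88/9x_2^2 + 121/9x_2.

Reduce p = -11x_2^2 - 6x_2 - 5 modulo G:
  leading term x_2^2: no divisor's leading term divides it; move -11x_2^2 to the remainder.
  leading term x_2: no divisor's leading term divides it; move -6x_2 to the remainder.
  leading term 1: no divisor's leading term divides it; move -5 to the remainder.
  normal form = -11x_2^2 - 6x_2 - 5.
The normal form is nonzero, so p ∉ I. Since p minus its normal form lies in I, I + (p) = I + (r) where r = -11x_2^2 - 6x_2 - 5; decide whether this ideal is the whole ring.
Run Buchberger on G together with r (pairs among the g_i already reduce to 0 since G is a Gröbner basis):
g_1 = x_1 - 3/11x_2^2 + 4/11x_2 - 1, LT = x_1.
g_2 = x_2^5 - 8/3x_2^4 + 82/9x_2^3 - 88/9x_2^2 + 121/9x_2, LT = x_2^5.
r = -11x_2^2 - 6x_2 - 5, LT = x_2^2.

S(g_2,r): lcm = x_2^5. S = -106/33x_2^4 + 857/99x_2^3 - 88/9x_2^2 + 121/9x_2.
  reduce S modulo (g_1, g_2, r):
  remainder 239336/14641x_2 + 838240/131769 ≠ 0; add m_4 = 239336/14641x_2 + 838240/131769 to the basis.

S(g_2,m_4): lcm = x_2^5. S = -822788/269253x_2^4 + 82/9x_2^3 - 88/9x_2^2 + 121/9x_2.
  reduce S modulo (g_1, g_2, r, m_4):
  remainder 3173890340/24165726003 ≠ 0; add m_5 = 3173890340/24165726003 to the basis.

The other S-polynomials (S(g_1,g_2), S(g_1,r), S(g_1,m_4), S(r,m_4), S(g_1,m_5), S(g_2,m_5), S(r,m_5), S(m_4,m_5)) all reduce to 0 modulo the current basis, so we have a Gröbner basis.
Inter-reduce: drop elements whose leading term is divisible by another's, tail-reduce, and make monic.
Reduced Gröbner basis: {1}.
The reduced Gröbner basis of I + (p) is {1}: the ideal is the whole ring, so the enlarged system has no common solution — adjoining p is inconsistent.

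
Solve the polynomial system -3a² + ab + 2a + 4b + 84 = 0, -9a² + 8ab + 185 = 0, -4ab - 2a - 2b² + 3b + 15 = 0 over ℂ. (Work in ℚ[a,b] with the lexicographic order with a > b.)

{(-5, -1)}

Compute a lex Gröbner basis by Buchberger's algorithm.
f_1 = -3a² + ab + 2a + 4b + 84, LT = a².
f_2 = -9a² + 8ab + 185, LT = a².
f_3 = -4ab - 2a - 2b² + 3b + 15, LT = ab.

S(f_1,f_2): lcm = a². S = 5/9ab - ⅔a - 4/3b - 67/9.
  reduce S modulo (f_1, f_2, f_3):
  remainder -17/18a - 5/18b² - 11/12b - 193/36 ≠ 0; add h_4 = -17/18a - 5/18b² - 11/12b - 193/36 to the basis.

S(f_1,f_3): lcm = a²b. S = -½a² - ⅚ab² + 1/12ab + 15/4a - 4/3b² - 28b.
  reduce S modulo (f_1, f_2, f_3, h_4):
  remainder 5/12b³ - 419/136b² - 3539/102b - 4243/136 ≠ 0; add h_5 = 5/12b³ - 419/136b² - 3539/102b - 4243/136 to the basis.

S(f_2,f_3): lcm = a²b. S = -½a² - 25/18ab² + ¾ab + 15/4a - 185/9b.
  reduce S modulo (f_1, f_2, f_3, h_4, h_5):
  remainder 269/102b² + 18151/612b + 16537/612 ≠ 0; add h_6 = 269/102b² + 18151/612b + 16537/612 to the basis.

S(f_1,h_4): lcm = a². S = -5/17ab² - 133/102ab - 647/102a - 4/3b - 28.
  reduce S modulo (f_1, f_2, f_3, h_4, h_5, h_6):
  remainder -855386/41157b - 855386/41157 ≠ 0; add h_7 = -855386/41157b - 855386/41157 to the basis.

The other S-polynomials (S(f_2,h_4), S(f_3,h_4), S(f_1,h_5), S(f_2,h_5), S(f_3,h_5), S(h_4,h_5), S(f_1,h_6), S(f_2,h_6), S(f_3,h_6), S(h_4,h_6), S(h_5,h_6), S(f_1,h_7), S(f_2,h_7), S(f_3,h_7), S(h_4,h_7), S(h_5,h_7), S(h_6,h_7)) all reduce to 0 modulo the current basis, so we have a Gröbner basis.
Inter-reduce: drop elements whose leading term is divisible by another's, tail-reduce, and make monic.
Reduced Gröbner basis: {a + 5, b + 1}.

From the last basis element, b + 1 = 0, so b takes values in {-1}. Each choice, substituted upward through the basis, yields the corresponding point(s) of the solution set.
  b = -1: the earlier basis element becomes a + 5 = 0, giving a = -5 — point (-5, -1).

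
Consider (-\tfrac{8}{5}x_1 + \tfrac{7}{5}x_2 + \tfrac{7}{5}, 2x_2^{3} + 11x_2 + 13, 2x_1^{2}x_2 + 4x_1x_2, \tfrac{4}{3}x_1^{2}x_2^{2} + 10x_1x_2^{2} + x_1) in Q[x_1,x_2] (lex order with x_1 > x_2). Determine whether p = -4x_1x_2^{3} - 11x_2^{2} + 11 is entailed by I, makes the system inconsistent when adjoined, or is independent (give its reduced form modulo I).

First compute the reduced Gröbner basis of I by Buchberger's algorithm.
f_1 = -\tfrac{8}{5}x_1 + \tfrac{7}{5}x_2 + \tfrac{7}{5}, LT = x_1.
f_2 = 2x_2^{3} + 11x_2 + 13, LT = x_2^{3}.
f_3 = 2x_1^{2}x_2 + 4x_1x_2, LT = x_1^{2}x_2.
f_4 = \tfrac{4}{3}x_1^{2}x_2^{2} + 10x_1x_2^{2} + x_1, LT = x_1^{2}x_2^{2}.

S(f_1,f_3): lcm = x_1^{2}x_2. S = -\tfrac{7}{8}x_1x_2^{2} - \tfrac{23}{8}x_1x_2.
  leading term x_1x_2^{2}: subtract (\tfrac{35}{64}x_2^{2})·f_1 from -\tfrac{7}{8}x_1x_2^{2} - \tfrac{23}{8}x_1x_2 → -\tfrac{23}{8}x_1x_2 - \tfrac{49}{64}x_2^{3} - \tfrac{49}{64}x_2^{2}
  leading term x_1x_2: subtract (\tfrac{115}{64}x_2)·f_1 from -\tfrac{23}{8}x_1x_2 - \tfrac{49}{64}x_2^{3} - \tfrac{49}{64}x_2^{2} → -\tfrac{49}{64}x_2^{3} - \tfrac{105}{32}x_2^{2} - \tfrac{161}{64}x_2
  leading term x_2^{3}: subtract (-\tfrac{49}{128})·f_2 from -\tfrac{49}{64}x_2^{3} - \tfrac{105}{32}x_2^{2} - \tfrac{161}{64}x_2 → -\tfrac{105}{32}x_2^{2} + \tfrac{217}{128}x_2 + \tfrac{637}{128}
  leading term x_2^{2}: no divisor's leading term divides it; move -\tfrac{105}{32}x_2^{2} to the remainder.
  leading term x_2: no divisor's leading term divides it; move \tfrac{217}{128}x_2 to the remainder.
  leading term 1: no divisor's leading term divides it; move \tfrac{637}{128} to the remainder.
  remainder -\tfrac{105}{32}x_2^{2} + \tfrac{217}{128}x_2 + \tfrac{637}{128} ≠ 0; add h_5 = -\tfrac{105}{32}x_2^{2} + \tfrac{217}{128}x_2 + \tfrac{637}{128} to the basis.

S(f_1,f_4): lcm = x_1^{2}x_2^{2}. S = -\tfrac{7}{8}x_1x_2^{3} - \tfrac{67}{8}x_1x_2^{2} - \tfrac{3}{4}x_1.
  leading term x_1x_2^{3}: subtract (\tfrac{35}{64}x_2^{3})·f_1 from -\tfrac{7}{8}x_1x_2^{3} - \tfrac{67}{8}x_1x_2^{2} - \tfrac{3}{4}x_1 → -\tfrac{67}{8}x_1x_2^{2} - \tfrac{3}{4}x_1 - \tfrac{49}{64}x_2^{4} - \tfrac{49}{64}x_2^{3}
  leading term x_1x_2^{2}: subtract (\tfrac{335}{64}x_2^{2})·f_1 from -\tfrac{67}{8}x_1x_2^{2} - \tfrac{3}{4}x_1 - \tfrac{49}{64}x_2^{4} - \tfrac{49}{64}x_2^{3} → -\tfrac{3}{4}x_1 - \tfrac{49}{64}x_2^{4} - \tfrac{259}{32}x_2^{3} - \tfrac{469}{64}x_2^{2}
  leading term x_1: subtract (\tfrac{15}{32})·f_1 from -\tfrac{3}{4}x_1 - \tfrac{49}{64}x_2^{4} - \tfrac{259}{32}x_2^{3} - \tfrac{469}{64}x_2^{2} → -\tfrac{49}{64}x_2^{4} - \tfrac{259}{32}x_2^{3} - \tfrac{469}{64}x_2^{2} - \tfrac{21}{32}x_2 - \tfrac{21}{32}
  leading term x_2^{4}: subtract (-\tfrac{49}{128}x_2)·f_2 from -\tfrac{49}{64}x_2^{4} - \tfrac{259}{32}x_2^{3} - \tfrac{469}{64}x_2^{2} - \tfrac{21}{32}x_2 - \tfrac{21}{32} → -\tfrac{259}{32}x_2^{3} - \tfrac{399}{128}x_2^{2} + \tfrac{553}{128}x_2 - \tfrac{21}{32}
  leading term x_2^{3}: subtract (-\tfrac{259}{64})·f_2 from -\tfrac{259}{32}x_2^{3} - \tfrac{399}{128}x_2^{2} + \tfrac{553}{128}x_2 - \tfrac{21}{32} → -\tfrac{399}{128}x_2^{2} + \tfrac{6251}{128}x_2 + \tfrac{3325}{64}
  leading term x_2^{2}: subtract (\tfrac{19}{20})·h_5 from -\tfrac{399}{128}x_2^{2} + \tfrac{6251}{128}x_2 + \tfrac{3325}{64} → \tfrac{120897}{2560}x_2 + \tfrac{120897}{2560}
  leading term x_2: no divisor's leading term divides it; move \tfrac{120897}{2560}x_2 to the remainder.
  leading term 1: no divisor's leading term divides it; move \tfrac{120897}{2560} to the remainder.
  remainder \tfrac{120897}{2560}x_2 + \tfrac{120897}{2560} ≠ 0; add h_6 = \tfrac{120897}{2560}x_2 + \tfrac{120897}{2560} to the basis.

The other S-polynomials (S(f_1,f_2), S(f_2,f_3), S(f_2,f_4), S(f_3,f_4), S(f_1,h_5), S(f_2,h_5), S(f_3,h_5), S(f_4,h_5), S(f_1,h_6), S(f_2,h_6), S(f_3,h_6), S(f_4,h_6), S(h_5,h_6)) all reduce to 0 modulo the current basis, so we have a Gröbner basis.
Inter-reduce: drop elements whose leading term is divisible by another's, tail-reduce, and make monic.
Reduced Gröbner basis: {x_1, x_2 + 1}.
Label its elements g_1 = x_1, g_2 = x_2 + 1.

Reduce p = -4x_1x_2^{3} - 11x_2^{2} + 11 modulo G:
  leading term x_1x_2^{3}: subtract (-4x_2^{3})·g_1 from -4x_1x_2^{3} - 11x_2^{2} + 11 → -11x_2^{2} + 11
  leading term x_2^{2}: subtract (-11x_2)·g_2 from -11x_2^{2} + 11 → 11x_2 + 11
  leading term x_2: subtract (11)·g_2 from 11x_2 + 11 → 0
  normal form = 0.
Since the normal form is 0, p ∈ I.

-4x_1x_2^{3} - 11x_2^{2} + 11 lies in I (it reduces to 0).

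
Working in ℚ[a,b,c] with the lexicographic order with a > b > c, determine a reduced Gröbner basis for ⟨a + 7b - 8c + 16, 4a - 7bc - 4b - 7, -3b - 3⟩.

f_1 = a + 7b - 8c + 16, LT = a.
f_2 = 4a - 7bc - 4b - 7, LT = a.
f_3 = -3b - 3, LT = b.

S(f_1,f_2): lcm = a. S = 7/4bc + 8b - 8c + 71/4.
  reduce S modulo (f_1, f_2, f_3):
  remainder -39/4c + 39/4 ≠ 0; add g_4 = -39/4c + 39/4 to the basis.

The other S-polynomials (S(f_1,f_3), S(f_2,f_3), S(f_1,g_4), S(f_2,g_4), S(f_3,g_4)) all reduce to 0 modulo the current basis, so we have a Gröbner basis.
Inter-reduce: drop elements whose leading term is divisible by another's, tail-reduce, and make monic.

G = {a + 1, b + 1, c - 1}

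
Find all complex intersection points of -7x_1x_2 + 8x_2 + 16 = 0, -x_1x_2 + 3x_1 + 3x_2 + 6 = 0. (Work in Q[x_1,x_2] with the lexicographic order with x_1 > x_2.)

Compute a lex Gröbner basis by Buchberger's algorithm.
f_1 = -7x_1x_2 + 8x_2 + 16, LT = x_1x_2.
f_2 = -x_1x_2 + 3x_1 + 3x_2 + 6, LT = x_1x_2.

S(f_1,f_2): lcm = x_1x_2. S = 3x_1 + \tfrac{13}{7}x_2 + \tfrac{26}{7}.
  leading term x_1: no divisor's leading term divides it; move 3x_1 to the remainder.
  leading term x_2: no divisor's leading term divides it; move \tfrac{13}{7}x_2 to the remainder.
  leading term 1: no divisor's leading term divides it; move \tfrac{26}{7} to the remainder.
  remainder 3x_1 + \tfrac{13}{7}x_2 + \tfrac{26}{7} ≠ 0; add h_3 = 3x_1 + \tfrac{13}{7}x_2 + \tfrac{26}{7} to the basis.

S(f_1,h_3): lcm = x_1x_2. S = -\tfrac{13}{21}x_2^{2} - \tfrac{50}{21}x_2 - \tfrac{16}{7}.
  leading term x_2^{2}: no divisor's leading term divides it; move -\tfrac{13}{21}x_2^{2} to the remainder.
  leading term x_2: no divisor's leading term divides it; move -\tfrac{50}{21}x_2 to the remainder.
  leading term 1: no divisor's leading term divides it; move -\tfrac{16}{7} to the remainder.
  remainder -\tfrac{13}{21}x_2^{2} - \tfrac{50}{21}x_2 - \tfrac{16}{7} ≠ 0; add h_4 = -\tfrac{13}{21}x_2^{2} - \tfrac{50}{21}x_2 - \tfrac{16}{7} to the basis.

The other S-polynomials (S(f_2,h_3), S(f_1,h_4), S(f_2,h_4), S(h_3,h_4)) all reduce to 0 modulo the current basis, so we have a Gröbner basis.
Inter-reduce: drop elements whose leading term is divisible by another's, tail-reduce, and make monic.
Reduced Gröbner basis: {x_1 + \tfrac{13}{21}x_2 + \tfrac{26}{21}, x_2^{2} + \tfrac{50}{13}x_2 + \tfrac{48}{13}}.

A lex Gröbner basis eliminates variables successively. Here x_2^{2} + \tfrac{50}{13}x_2 + \tfrac{48}{13} depends only on x_2, with roots {-2, -24/13}; lifting each root through the earlier basis elements recovers the full solutions.
  x_2 = -2: the earlier basis element becomes x_1 = 0, giving x_1 = 0 — point (0, -2).
  x_2 = -24/13: the earlier basis element becomes x_1 + \tfrac{2}{21} = 0, giving x_1 = -2/21 — point (-2/21, -24/13).
Substituting each solution back into the original system confirms all equations vanish.

{(0, -2), (-2/21, -24/13)}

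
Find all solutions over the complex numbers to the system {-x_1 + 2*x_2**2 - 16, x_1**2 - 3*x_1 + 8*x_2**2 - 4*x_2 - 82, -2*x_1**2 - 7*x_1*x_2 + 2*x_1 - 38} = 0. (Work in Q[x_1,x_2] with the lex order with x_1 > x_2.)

Compute a lex Gröbner basis by Buchberger's algorithm.
f_1 = -x_1 + 2*x_2**2 - 16, LT = x_1.
f_2 = x_1**2 - 3*x_1 + 8*x_2**2 - 4*x_2 - 82, LT = x_1**2.
f_3 = -2*x_1**2 - 7*x_1*x_2 + 2*x_1 - 38, LT = x_1**2.

S(f_1,f_2): lcm = x_1**2. S = -2*x_1*x_2**2 + 19*x_1 - 8*x_2**2 + 4*x_2 + 82.
  leading term x_1*x_2**2: subtract (2*x_2**2)·f_1 from -2*x_1*x_2**2 + 19*x_1 - 8*x_2**2 + 4*x_2 + 82 → 19*x_1 - 4*x_2**4 + 24*x_2**2 + 4*x_2 + 82
  leading term x_1: subtract (-19)·f_1 from 19*x_1 - 4*x_2**4 + 24*x_2**2 + 4*x_2 + 82 → -4*x_2**4 + 62*x_2**2 + 4*x_2 - 222
  leading term x_2**4: no divisor's leading term divides it; move -4*x_2**4 to the remainder.
  leading term x_2**2: no divisor's leading term divides it; move 62*x_2**2 to the remainder.
  leading term x_2: no divisor's leading term divides it; move 4*x_2 to the remainder.
  leading term 1: no divisor's leading term divides it; move -222 to the remainder.
  remainder -4*x_2**4 + 62*x_2**2 + 4*x_2 - 222 ≠ 0; add h_4 = -4*x_2**4 + 62*x_2**2 + 4*x_2 - 222 to the basis.

S(f_1,f_3): lcm = x_1**2. S = -2*x_1*x_2**2 - 7/2*x_1*x_2 + 17*x_1 - 19.
  leading term x_1*x_2**2: subtract (2*x_2**2)·f_1 from -2*x_1*x_2**2 - 7/2*x_1*x_2 + 17*x_1 - 19 → -7/2*x_1*x_2 + 17*x_1 - 4*x_2**4 + 32*x_2**2 - 19
  leading term x_1*x_2: subtract (7/2*x_2)·f_1 from -7/2*x_1*x_2 + 17*x_1 - 4*x_2**4 + 32*x_2**2 - 19 → 17*x_1 - 4*x_2**4 - 7*x_2**3 + 32*x_2**2 + 56*x_2 - 19
  leading term x_1: subtract (-17)·f_1 from 17*x_1 - 4*x_2**4 - 7*x_2**3 + 32*x_2**2 + 56*x_2 - 19 → -4*x_2**4 - 7*x_2**3 + 66*x_2**2 + 56*x_2 - 291
  leading term x_2**4: subtract (1)·h_4 from -4*x_2**4 - 7*x_2**3 + 66*x_2**2 + 56*x_2 - 291 → -7*x_2**3 + 4*x_2**2 + 52*x_2 - 69
  leading term x_2**3: no divisor's leading term divides it; move -7*x_2**3 to the remainder.
  leading term x_2**2: no divisor's leading term divides it; move 4*x_2**2 to the remainder.
  leading term x_2: no divisor's leading term divides it; move 52*x_2 to the remainder.
  leading term 1: no divisor's leading term divides it; move -69 to the remainder.
  remainder -7*x_2**3 + 4*x_2**2 + 52*x_2 - 69 ≠ 0; add h_5 = -7*x_2**3 + 4*x_2**2 + 52*x_2 - 69 to the basis.

S(h_4,h_5): lcm = x_2**4. S = 4/7*x_2**3 - 113/14*x_2**2 - 76/7*x_2 + 111/2.
  leading term x_2**3: subtract (-4/49)·h_5 from 4/7*x_2**3 - 113/14*x_2**2 - 76/7*x_2 + 111/2 → -759/98*x_2**2 - 324/49*x_2 + 4887/98
  leading term x_2**2: no divisor's leading term divides it; move -759/98*x_2**2 to the remainder.
  leading term x_2: no divisor's leading term divides it; move -324/49*x_2 to the remainder.
  leading term 1: no divisor's leading term divides it; move 4887/98 to the remainder.
  remainder -759/98*x_2**2 - 324/49*x_2 + 4887/98 ≠ 0; add h_6 = -759/98*x_2**2 - 324/49*x_2 + 4887/98 to the basis.

S(h_4,h_6): lcm = x_2**4. S = -216/253*x_2**3 - 4585/506*x_2**2 - x_2 + 111/2.
  leading term x_2**3: subtract (216/1771)·h_5 from -216/253*x_2**3 - 4585/506*x_2**2 - x_2 + 111/2 → -33823/3542*x_2**2 - 13003/1771*x_2 + 9843/154
  leading term x_2**2: subtract (236761/192027)·h_6 from -33823/3542*x_2**2 - 13003/1771*x_2 + 9843/154 → 51875/64009*x_2 + 155625/64009
  leading term x_2: no divisor's leading term divides it; move 51875/64009*x_2 to the remainder.
  leading term 1: no divisor's leading term divides it; move 155625/64009 to the remainder.
  remainder 51875/64009*x_2 + 155625/64009 ≠ 0; add h_7 = 51875/64009*x_2 + 155625/64009 to the basis.

The other S-polynomials (S(f_2,f_3), S(f_1,h_4), S(f_2,h_4), S(f_3,h_4), S(f_1,h_5), S(f_2,h_5), S(f_3,h_5), S(f_1,h_6), S(f_2,h_6), S(f_3,h_6), S(h_5,h_6), S(f_1,h_7), S(f_2,h_7), S(f_3,h_7), S(h_4,h_7), S(h_5,h_7), S(h_6,h_7)) all reduce to 0 modulo the current basis, so we have a Gröbner basis.
Inter-reduce: drop elements whose leading term is divisible by another's, tail-reduce, and make monic.
Reduced Gröbner basis: {x_1 - 2, x_2 + 3}.

Since the basis is lex-ordered, x_2 + 3 is univariate in x_2. Its roots are {-3}. Back-substituting each root into the other basis elements fixes the other coordinates.
  x_2 = -3: the earlier basis element becomes x_1 - 2 = 0, giving x_1 = 2 — point (2, -3).
Check: every point annihilates each of the original generators.

{(2, -3)}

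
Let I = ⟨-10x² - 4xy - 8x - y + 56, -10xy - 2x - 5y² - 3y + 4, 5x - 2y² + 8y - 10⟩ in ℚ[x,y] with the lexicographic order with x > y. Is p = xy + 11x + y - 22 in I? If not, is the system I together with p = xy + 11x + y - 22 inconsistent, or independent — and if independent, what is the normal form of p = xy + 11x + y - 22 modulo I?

xy + 11x + y - 22 lies in I (it reduces to 0).

First compute the reduced Gröbner basis of I by Buchberger's algorithm.
f_1 = -10x² - 4xy - 8x - y + 56, LT = x².
f_2 = -10xy - 2x - 5y² - 3y + 4, LT = xy.
f_3 = 5x - 2y² + 8y - 10, LT = x.

S(f_1,f_2): lcm = x²y. S = -⅕x² - 1/10xy² + ½xy + ⅖x + 1/10y² - 28/5y.
  reduce S modulo (f_1, f_2, f_3):
  remainder 1/20y³ + 3/500y² - 813/125y ≠ 0; add h_4 = 1/20y³ + 3/500y² - 813/125y to the basis.

S(f_1,f_3): lcm = x². S = ⅖xy² - 6/5xy + 14/5x + 1/10y - 28/5.
  reduce S modulo (f_1, f_2, f_3, h_4):
  remainder 1104/625y² - 37827/1250y ≠ 0; add h_5 = 1104/625y² - 37827/1250y to the basis.

S(f_2,f_3): lcm = xy. S = ⅕x + ⅖y³ - 11/10y² + 23/10y - ⅖.
  reduce S modulo (f_1, f_2, f_3, h_4, h_5):
  remainder 1314321/36800y ≠ 0; add h_6 = 1314321/36800y to the basis.

The other S-polynomials (S(f_1,h_4), S(f_2,h_4), S(f_3,h_4), S(f_1,h_5), S(f_2,h_5), S(f_3,h_5), S(h_4,h_5), S(f_1,h_6), S(f_2,h_6), S(f_3,h_6), S(h_4,h_6), S(h_5,h_6)) all reduce to 0 modulo the current basis, so we have a Gröbner basis.
Inter-reduce: drop elements whose leading term is divisible by another's, tail-reduce, and make monic.
Reduced Gröbner basis: {x - 2, y}.
Label its elements g_1 = x - 2, g_2 = y.

Reduce p = xy + 11x + y - 22 modulo G:
  leading term xy: subtract (y)·g_1 from xy + 11x + y - 22 → 11x + 3y - 22
  leading term x: subtract (11)·g_1 from 11x + 3y - 22 → 3y
  leading term y: subtract (3)·g_2 from 3y → 0
  normal form = 0.
Since the normal form is 0, p ∈ I.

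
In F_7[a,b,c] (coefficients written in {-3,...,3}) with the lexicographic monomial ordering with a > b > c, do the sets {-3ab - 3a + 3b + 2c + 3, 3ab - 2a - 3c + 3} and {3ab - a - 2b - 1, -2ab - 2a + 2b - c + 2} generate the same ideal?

Two ideals are equal iff their reduced Gröbner bases coincide (the reduced basis is unique for a fixed ordering).
Buchberger on the first generating set:
f_1 = -3ab - 3a + 3b + 2c + 3, LT = ab.
f_2 = 3ab - 2a - 3c + 3, LT = ab.

S(f_1,f_2): lcm = ab. S = -3a - b - 2c - 2.
  leading term a: no divisor's leading term divides it; move -3a to the remainder.
  leading term b: no divisor's leading term divides it; move -b to the remainder.
  leading term c: no divisor's leading term divides it; move -2c to the remainder.
  leading term 1: no divisor's leading term divides it; move -2 to the remainder.
  remainder -3a - b - 2c - 2 ≠ 0; add g_3 = -3a - b - 2c - 2 to the basis.

S(f_1,g_3): lcm = ab. S = a + 2b^{2} - 3bc + 3b - 3c - 1.
  leading term a: subtract (2)·g_3 from a + 2b^{2} - 3bc + 3b - 3c - 1 → 2b^{2} - 3bc - 2b + c + 3
  leading term b^{2}: no divisor's leading term divides it; move 2b^{2} to the remainder.
  leading term bc: no divisor's leading term divides it; move -3bc to the remainder.
  leading term b: no divisor's leading term divides it; move -2b to the remainder.
  leading term c: no divisor's leading term divides it; move c to the remainder.
  leading term 1: no divisor's leading term divides it; move 3 to the remainder.
  remainder 2b^{2} - 3bc - 2b + c + 3 ≠ 0; add g_4 = 2b^{2} - 3bc - 2b + c + 3 to the basis.

S(f_2,g_3): lcm = ab. S = -3a + 2b^{2} - 3bc - 3b - c + 1.
  leading term a: subtract (1)·g_3 from -3a + 2b^{2} - 3bc - 3b - c + 1 → 2b^{2} - 3bc - 2b + c + 3
  leading term b^{2}: subtract (1)·g_4 from 2b^{2} - 3bc - 2b + c + 3 → 0
  remainder 0.

S(f_1,g_4): lcm = ab^{2}. S = -2abc + 2ab + 3ac + 2a - b^{2} - 3bc - b.
  leading term abc: subtract (3c)·f_1 from -2abc + 2ab + 3ac + 2a - b^{2} - 3bc - b → 2ab - 2ac + 2a - b^{2} + 2bc - b + c^{2} - 2c
  leading term ab: subtract (-3)·f_1 from 2ab - 2ac + 2a - b^{2} + 2bc - b + c^{2} - 2c → -2ac - b^{2} + 2bc + b + c^{2} - 3c + 2
  leading term ac: subtract (3c)·g_3 from -2ac - b^{2} + 2bc + b + c^{2} - 3c + 2 → -b^{2} - 2bc + b + 3c + 2
  leading term b^{2}: subtract (3)·g_4 from -b^{2} - 2bc + b + 3c + 2 → 0
  remainder 0.

S(f_2,g_4): lcm = ab^{2}. S = -2abc - 2ab + 3ac + 2a - bc + b.
  leading term abc: subtract (3c)·f_1 from -2abc - 2ab + 3ac + 2a - bc + b → -2ab - 2ac + 2a - 3bc + b + c^{2} - 2c
  leading term ab: subtract (3)·f_1 from -2ab - 2ac + 2a - 3bc + b + c^{2} - 2c → -2ac - 3a - 3bc - b + c^{2} - c - 2
  leading term ac: subtract (3c)·g_3 from -2ac - 3a - 3bc - b + c^{2} - c - 2 → -3a - b - 2c - 2
  leading term a: subtract (1)·g_3 from -3a - b - 2c - 2 → 0
  remainder 0.

S(g_3,g_4): leading monomials are coprime, so the S-polynomial reduces to 0 (Buchberger's first criterion).
Every S-polynomial of the final basis reduces to 0, so we have a Gröbner basis.
Inter-reduce: drop elements whose leading term is divisible by another's, tail-reduce, and make monic.
Reduced Gröbner basis: {a - 2b + 3c + 3, b^{2} + 2bc - b - 3c - 2}.

Buchberger on the second generating set:
h_1 = 3ab - a - 2b - 1, LT = ab.
h_2 = -2ab - 2a + 2b - c + 2, LT = ab.

S(h_1,h_2): lcm = ab. S = a - 2b + 3c + 3.
  leading term a: no divisor's leading term divides it; move a to the remainder.
  leading term b: no divisor's leading term divides it; move -2b to the remainder.
  leading term c: no divisor's leading term divides it; move 3c to the remainder.
  leading term 1: no divisor's leading term divides it; move 3 to the remainder.
  remainder a - 2b + 3c + 3 ≠ 0; add k_3 = a - 2b + 3c + 3 to the basis.

S(h_1,k_3): lcm = ab. S = 2a + 2b^{2} - 3bc + b + 2.
  leading term a: subtract (2)·k_3 from 2a + 2b^{2} - 3bc + b + 2 → 2b^{2} - 3bc - 2b + c + 3
  leading term b^{2}: no divisor's leading term divides it; move 2b^{2} to the remainder.
  leading term bc: no divisor's leading term divides it; move -3bc to the remainder.
  leading term b: no divisor's leading term divides it; move -2b to the remainder.
  leading term c: no divisor's leading term divides it; move c to the remainder.
  leading term 1: no divisor's leading term divides it; move 3 to the remainder.
  remainder 2b^{2} - 3bc - 2b + c + 3 ≠ 0; add k_4 = 2b^{2} - 3bc - 2b + c + 3 to the basis.

S(h_2,k_3): lcm = ab. S = a + 2b^{2} - 3bc + 3b - 3c - 1.
  leading term a: subtract (1)·k_3 from a + 2b^{2} - 3bc + 3b - 3c - 1 → 2b^{2} - 3bc - 2b + c + 3
  leading term b^{2}: subtract (1)·k_4 from 2b^{2} - 3bc - 2b + c + 3 → 0
  remainder 0.

S(h_1,k_4): lcm = ab^{2}. S = -2abc + 3ab + 3ac + 2a - 3b^{2} + 2b.
  leading term abc: subtract (-3c)·h_1 from -2abc + 3ab + 3ac + 2a - 3b^{2} + 2b → 3ab + 2a - 3b^{2} + bc + 2b - 3c
  leading term ab: subtract (1)·h_1 from 3ab + 2a - 3b^{2} + bc + 2b - 3c → 3a - 3b^{2} + bc - 3b - 3c + 1
  leading term a: subtract (3)·k_3 from 3a - 3b^{2} + bc - 3b - 3c + 1 → -3b^{2} + bc + 3b + 2c - 1
  leading term b^{2}: subtract (2)·k_4 from -3b^{2} + bc + 3b + 2c - 1 → 0
  remainder 0.

S(h_2,k_4): lcm = ab^{2}. S = -2abc + 2ab + 3ac + 2a - b^{2} - 3bc - b.
  leading term abc: subtract (-3c)·h_1 from -2abc + 2ab + 3ac + 2a - b^{2} - 3bc - b → 2ab + 2a - b^{2} - 2bc - b - 3c
  leading term ab: subtract (3)·h_1 from 2ab + 2a - b^{2} - 2bc - b - 3c → -2a - b^{2} - 2bc - 2b - 3c + 3
  leading term a: subtract (-2)·k_3 from -2a - b^{2} - 2bc - 2b - 3c + 3 → -b^{2} - 2bc + b + 3c + 2
  leading term b^{2}: subtract (3)·k_4 from -b^{2} - 2bc + b + 3c + 2 → 0
  remainder 0.

S(k_3,k_4): leading monomials are coprime, so the S-polynomial reduces to 0 (Buchberger's first criterion).
Every S-polynomial of the final basis reduces to 0, so we have a Gröbner basis.
Inter-reduce: drop elements whose leading term is divisible by another's, tail-reduce, and make monic.
Reduced Gröbner basis: {a - 2b + 3c + 3, b^{2} + 2bc - b - 3c - 2}.

Same reduced basis, so the two generating sets span the same ideal.

Yes, the ideals are equal.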